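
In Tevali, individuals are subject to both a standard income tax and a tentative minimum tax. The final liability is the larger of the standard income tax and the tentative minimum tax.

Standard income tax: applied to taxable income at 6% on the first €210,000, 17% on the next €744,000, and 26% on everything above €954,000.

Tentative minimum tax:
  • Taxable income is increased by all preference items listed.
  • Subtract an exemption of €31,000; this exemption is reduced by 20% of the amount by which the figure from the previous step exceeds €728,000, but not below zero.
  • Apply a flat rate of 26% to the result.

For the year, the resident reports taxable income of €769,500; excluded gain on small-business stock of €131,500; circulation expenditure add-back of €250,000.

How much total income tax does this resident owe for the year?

€299,260

Tentative minimum tax:
  Adjusted income: €769,500 + €131,500 + €250,000 = €1,151,000
  Exemption: 20% × (€1,151,000 − €728,000) = €84,600 ≥ €31,000, so the exemption is fully phased out
  Base: €1,151,000 − €0 = €1,151,000
  €1,151,000 × 26% = €299,260

Standard income tax:
  €210,000 × 6% = €12,600
  €559,500 × 17% = €95,115
  → €107,715

€299,260 > €107,715, so the tentative minimum tax is the binding amount.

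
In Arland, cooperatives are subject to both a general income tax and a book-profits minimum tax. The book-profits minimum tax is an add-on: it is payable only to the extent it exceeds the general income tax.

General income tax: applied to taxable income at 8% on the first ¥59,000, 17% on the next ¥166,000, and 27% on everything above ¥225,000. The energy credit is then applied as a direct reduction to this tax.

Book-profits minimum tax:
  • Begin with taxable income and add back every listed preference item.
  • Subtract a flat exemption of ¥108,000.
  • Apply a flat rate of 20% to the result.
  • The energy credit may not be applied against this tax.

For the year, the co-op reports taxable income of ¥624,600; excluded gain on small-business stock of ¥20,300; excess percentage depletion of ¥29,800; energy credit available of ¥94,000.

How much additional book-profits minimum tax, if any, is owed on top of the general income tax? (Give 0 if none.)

General income tax:
  ¥59,000 × 8% = ¥4,720
  ¥166,000 × 17% = ¥28,220
  ¥399,600 × 27% = ¥107,892
  → ¥140,832
  Less energy credit ¥94,000 → ¥46,832

Book-profits minimum tax:
  Adjusted income: ¥624,600 + ¥20,300 + ¥29,800 = ¥674,700
  Less exemption ¥108,000 → base ¥566,700
  ¥566,700 × 20% = ¥113,340

Excess of book-profits minimum tax over general income tax: ¥113,340 − ¥46,832 = ¥66,508.

¥66,508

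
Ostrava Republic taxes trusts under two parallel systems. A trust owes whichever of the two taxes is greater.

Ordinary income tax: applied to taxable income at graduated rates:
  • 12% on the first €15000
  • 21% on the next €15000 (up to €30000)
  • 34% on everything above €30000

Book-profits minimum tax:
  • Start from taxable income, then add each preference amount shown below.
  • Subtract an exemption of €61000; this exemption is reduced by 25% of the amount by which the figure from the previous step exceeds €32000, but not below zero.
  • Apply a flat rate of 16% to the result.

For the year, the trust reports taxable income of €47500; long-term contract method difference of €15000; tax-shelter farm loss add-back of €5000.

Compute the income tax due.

Book-profits minimum tax:
  Adjusted income: €47500 + €15000 + €5000 = €67500
  Exemption: €61000 − 25% × (€67500 − €32000) = €61000 − €8875 = €52125
  Base: €67500 − €52125 = €15375
  €15375 × 16% = €2460

Ordinary income tax:
  €15000 × 12% = €1800
  €15000 × 21% = €3150
  €17500 × 34% = €5950
  → €10900

€10900 > €2460, so the ordinary income tax governs.

€10900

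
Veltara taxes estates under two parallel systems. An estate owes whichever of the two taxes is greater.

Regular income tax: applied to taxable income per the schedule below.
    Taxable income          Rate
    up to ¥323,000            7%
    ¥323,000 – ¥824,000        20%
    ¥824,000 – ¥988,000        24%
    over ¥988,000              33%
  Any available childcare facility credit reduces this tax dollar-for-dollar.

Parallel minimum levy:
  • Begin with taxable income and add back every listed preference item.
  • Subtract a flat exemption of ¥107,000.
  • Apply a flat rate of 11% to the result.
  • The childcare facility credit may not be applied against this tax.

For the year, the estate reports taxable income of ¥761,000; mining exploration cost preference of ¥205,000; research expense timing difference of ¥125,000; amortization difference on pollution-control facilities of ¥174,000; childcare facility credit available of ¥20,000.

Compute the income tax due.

Parallel minimum levy:
  Adjusted income: ¥761,000 + ¥205,000 + ¥125,000 + ¥174,000 = ¥1,265,000
  Less exemption ¥107,000 → base ¥1,158,000
  ¥1,158,000 × 11% = ¥127,380

Regular income tax:
  ¥323,000 × 7% = ¥22,610
  ¥438,000 × 20% = ¥87,600
  → ¥110,210
  Less childcare facility credit ¥20,000 → ¥90,210

¥127,380 > ¥90,210, so the parallel minimum levy is the binding amount.

¥127,380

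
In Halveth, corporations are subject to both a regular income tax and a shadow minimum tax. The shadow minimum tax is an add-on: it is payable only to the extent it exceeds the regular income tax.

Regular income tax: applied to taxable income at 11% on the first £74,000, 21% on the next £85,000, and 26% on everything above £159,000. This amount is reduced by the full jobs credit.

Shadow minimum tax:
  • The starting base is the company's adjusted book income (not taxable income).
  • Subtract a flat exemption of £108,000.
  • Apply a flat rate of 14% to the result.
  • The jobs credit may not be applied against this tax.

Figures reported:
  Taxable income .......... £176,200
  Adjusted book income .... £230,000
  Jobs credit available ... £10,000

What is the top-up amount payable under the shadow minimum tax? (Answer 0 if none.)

Regular income tax:
  £74,000 × 11% = £8,140
  £85,000 × 21% = £17,850
  £17,200 × 26% = £4,472
  → £30,462
  Less jobs credit £10,000 → £20,462

Shadow minimum tax:
  Base (adjusted book income): £230,000
  Less exemption £108,000 → base £122,000
  £122,000 × 14% = £17,080

£17,080 ≤ £20,462, so no add-on is due.

£0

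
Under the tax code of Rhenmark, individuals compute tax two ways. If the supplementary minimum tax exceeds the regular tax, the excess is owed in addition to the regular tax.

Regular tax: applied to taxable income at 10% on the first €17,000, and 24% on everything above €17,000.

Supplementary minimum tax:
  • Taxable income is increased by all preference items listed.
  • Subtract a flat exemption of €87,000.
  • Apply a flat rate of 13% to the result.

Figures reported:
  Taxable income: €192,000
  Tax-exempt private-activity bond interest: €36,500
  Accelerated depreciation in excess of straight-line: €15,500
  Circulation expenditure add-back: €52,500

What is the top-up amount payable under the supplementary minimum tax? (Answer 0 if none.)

€0

Regular tax:
  €17,000 × 10% = €1,700
  €175,000 × 24% = €42,000
  → €43,700

Supplementary minimum tax:
  Adjusted income: €192,000 + €36,500 + €15,500 + €52,500 = €296,500
  Less exemption €87,000 → base €209,500
  €209,500 × 13% = €27,235

€27,235 ≤ €43,700, so no add-on is due.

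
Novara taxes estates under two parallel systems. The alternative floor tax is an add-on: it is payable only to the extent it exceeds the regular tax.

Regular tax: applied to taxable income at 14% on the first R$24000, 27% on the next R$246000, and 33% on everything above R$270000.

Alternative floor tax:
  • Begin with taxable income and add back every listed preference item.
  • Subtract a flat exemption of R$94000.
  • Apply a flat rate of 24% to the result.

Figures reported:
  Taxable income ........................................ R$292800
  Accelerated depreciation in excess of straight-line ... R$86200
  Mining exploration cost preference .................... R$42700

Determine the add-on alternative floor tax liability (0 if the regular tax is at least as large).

R$1344

Regular tax:
  R$24000 × 14% = R$3360
  R$246000 × 27% = R$66420
  R$22800 × 33% = R$7524
  → R$77304

Alternative floor tax:
  Adjusted income: R$292800 + R$86200 + R$42700 = R$421700
  Less exemption R$94000 → base R$327700
  R$327700 × 24% = R$78648

Excess of alternative floor tax over regular tax: R$78648 − R$77304 = R$1344.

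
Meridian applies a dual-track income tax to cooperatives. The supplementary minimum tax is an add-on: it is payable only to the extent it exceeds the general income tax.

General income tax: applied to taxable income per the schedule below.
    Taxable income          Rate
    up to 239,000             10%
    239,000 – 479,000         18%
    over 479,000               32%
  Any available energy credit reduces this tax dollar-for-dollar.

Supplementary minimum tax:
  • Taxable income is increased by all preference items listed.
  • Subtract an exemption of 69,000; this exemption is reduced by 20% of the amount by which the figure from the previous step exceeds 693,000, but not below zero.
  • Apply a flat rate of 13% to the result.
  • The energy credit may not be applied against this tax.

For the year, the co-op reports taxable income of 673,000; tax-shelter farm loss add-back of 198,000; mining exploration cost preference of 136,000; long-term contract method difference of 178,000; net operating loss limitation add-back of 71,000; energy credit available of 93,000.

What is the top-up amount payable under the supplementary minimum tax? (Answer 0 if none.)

Supplementary minimum tax:
  Adjusted income: 673,000 + 198,000 + 136,000 + 178,000 + 71,000 = 1,256,000
  Exemption: 20% × (1,256,000 − 693,000) = 112,600 ≥ 69,000, so the exemption is fully phased out
  Base: 1,256,000 − 0 = 1,256,000
  1,256,000 × 13% = 163,280

General income tax:
  239,000 × 10% = 23,900
  240,000 × 18% = 43,200
  194,000 × 32% = 62,080
  → 129,180
  Less energy credit 93,000 → 36,180

Excess of supplementary minimum tax over general income tax: 163,280 − 36,180 = 127,100.

127,100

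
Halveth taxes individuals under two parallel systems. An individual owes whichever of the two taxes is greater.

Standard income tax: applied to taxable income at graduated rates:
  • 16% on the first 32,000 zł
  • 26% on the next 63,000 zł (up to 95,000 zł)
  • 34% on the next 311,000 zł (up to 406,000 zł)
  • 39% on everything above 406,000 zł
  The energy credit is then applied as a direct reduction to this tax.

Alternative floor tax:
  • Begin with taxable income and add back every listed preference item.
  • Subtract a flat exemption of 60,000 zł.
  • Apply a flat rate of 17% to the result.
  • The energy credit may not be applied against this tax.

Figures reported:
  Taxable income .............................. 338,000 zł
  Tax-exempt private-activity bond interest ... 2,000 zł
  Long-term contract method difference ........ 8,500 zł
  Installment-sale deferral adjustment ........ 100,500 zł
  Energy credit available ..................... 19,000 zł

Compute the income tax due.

Alternative floor tax:
  Adjusted income: 338,000 zł + 2,000 zł + 8,500 zł + 100,500 zł = 449,000 zł
  Less exemption 60,000 zł → base 389,000 zł
  389,000 zł × 17% = 66,130 zł

Standard income tax:
  32,000 zł × 16% = 5,120 zł
  63,000 zł × 26% = 16,380 zł
  243,000 zł × 34% = 82,620 zł
  → 104,120 zł
  Less energy credit 19,000 zł → 85,120 zł

85,120 zł > 66,130 zł, so the standard income tax governs.

85,120 zł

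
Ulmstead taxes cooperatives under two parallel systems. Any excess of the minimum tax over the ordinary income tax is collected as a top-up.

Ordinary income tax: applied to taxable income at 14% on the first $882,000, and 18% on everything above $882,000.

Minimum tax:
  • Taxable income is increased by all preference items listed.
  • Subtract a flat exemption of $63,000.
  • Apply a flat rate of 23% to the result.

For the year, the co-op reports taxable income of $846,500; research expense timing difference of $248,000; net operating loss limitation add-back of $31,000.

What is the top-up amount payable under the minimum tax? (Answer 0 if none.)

Ordinary income tax:
  $846,500 × 14% = $118,510

Minimum tax:
  Adjusted income: $846,500 + $248,000 + $31,000 = $1,125,500
  Less exemption $63,000 → base $1,062,500
  $1,062,500 × 23% = $244,375

Excess of minimum tax over ordinary income tax: $244,375 − $118,510 = $125,865.

$125,865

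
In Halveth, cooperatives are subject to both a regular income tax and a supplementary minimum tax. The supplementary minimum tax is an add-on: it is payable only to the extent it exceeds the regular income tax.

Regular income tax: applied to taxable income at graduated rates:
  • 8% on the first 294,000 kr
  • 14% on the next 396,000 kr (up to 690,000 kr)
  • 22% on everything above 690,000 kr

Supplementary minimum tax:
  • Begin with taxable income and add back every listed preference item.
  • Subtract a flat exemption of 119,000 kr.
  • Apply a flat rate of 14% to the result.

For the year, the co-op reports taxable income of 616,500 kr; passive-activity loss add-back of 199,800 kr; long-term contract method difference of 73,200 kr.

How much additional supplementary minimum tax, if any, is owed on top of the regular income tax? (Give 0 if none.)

Regular income tax:
  294,000 kr × 8% = 23,520 kr
  322,500 kr × 14% = 45,150 kr
  → 68,670 kr

Supplementary minimum tax:
  Adjusted income: 616,500 kr + 199,800 kr + 73,200 kr = 889,500 kr
  Less exemption 119,000 kr → base 770,500 kr
  770,500 kr × 14% = 107,870 kr

Excess of supplementary minimum tax over regular income tax: 107,870 kr − 68,670 kr = 39,200 kr.

39,200 kr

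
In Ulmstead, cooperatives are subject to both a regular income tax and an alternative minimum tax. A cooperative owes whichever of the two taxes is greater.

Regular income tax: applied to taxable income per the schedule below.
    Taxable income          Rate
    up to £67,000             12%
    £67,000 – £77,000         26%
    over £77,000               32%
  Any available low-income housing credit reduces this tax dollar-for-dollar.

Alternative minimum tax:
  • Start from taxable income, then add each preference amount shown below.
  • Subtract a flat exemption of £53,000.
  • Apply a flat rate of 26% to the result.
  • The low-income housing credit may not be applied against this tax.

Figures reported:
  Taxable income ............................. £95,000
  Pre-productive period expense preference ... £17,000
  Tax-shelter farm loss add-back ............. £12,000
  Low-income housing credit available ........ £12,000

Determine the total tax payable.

Alternative minimum tax:
  Adjusted income: £95,000 + £17,000 + £12,000 = £124,000
  Less exemption £53,000 → base £71,000
  £71,000 × 26% = £18,460

Regular income tax:
  £67,000 × 12% = £8,040
  £10,000 × 26% = £2,600
  £18,000 × 32% = £5,760
  → £16,400
  Less low-income housing credit £12,000 → £4,400

£18,460 > £4,400, so the alternative minimum tax is the binding amount.

£18,460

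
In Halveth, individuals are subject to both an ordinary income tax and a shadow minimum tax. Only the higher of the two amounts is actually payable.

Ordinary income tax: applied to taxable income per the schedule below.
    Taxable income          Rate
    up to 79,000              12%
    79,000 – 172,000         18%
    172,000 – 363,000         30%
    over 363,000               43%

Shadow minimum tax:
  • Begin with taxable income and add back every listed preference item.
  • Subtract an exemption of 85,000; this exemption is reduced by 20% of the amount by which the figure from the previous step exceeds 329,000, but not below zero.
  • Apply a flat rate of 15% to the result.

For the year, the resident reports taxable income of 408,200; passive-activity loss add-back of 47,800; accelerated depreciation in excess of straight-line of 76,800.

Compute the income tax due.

Shadow minimum tax:
  Adjusted income: 408,200 + 47,800 + 76,800 = 532,800
  Exemption: 85,000 − 20% × (532,800 − 329,000) = 85,000 − 40,760 = 44,240
  Base: 532,800 − 44,240 = 488,560
  488,560 × 15% = 73,284

Ordinary income tax:
  79,000 × 12% = 9,480
  93,000 × 18% = 16,740
  191,000 × 30% = 57,300
  45,200 × 43% = 19,436
  → 102,956

102,956 > 73,284, so the ordinary income tax governs.

102,956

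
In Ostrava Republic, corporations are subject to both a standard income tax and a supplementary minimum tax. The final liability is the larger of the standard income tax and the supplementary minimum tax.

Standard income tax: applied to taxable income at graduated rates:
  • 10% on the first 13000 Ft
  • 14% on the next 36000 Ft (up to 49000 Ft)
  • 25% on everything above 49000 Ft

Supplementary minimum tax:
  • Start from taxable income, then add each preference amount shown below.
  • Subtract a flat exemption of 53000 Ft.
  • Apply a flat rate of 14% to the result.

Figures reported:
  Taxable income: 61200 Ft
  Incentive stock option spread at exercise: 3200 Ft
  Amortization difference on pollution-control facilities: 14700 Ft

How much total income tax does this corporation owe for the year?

9390 Ft

Standard income tax:
  13000 Ft × 10% = 1300 Ft
  36000 Ft × 14% = 5040 Ft
  12200 Ft × 25% = 3050 Ft
  → 9390 Ft

Supplementary minimum tax:
  Adjusted income: 61200 Ft + 3200 Ft + 14700 Ft = 79100 Ft
  Less exemption 53000 Ft → base 26100 Ft
  26100 Ft × 14% = 3654 Ft

9390 Ft > 3654 Ft, so the standard income tax governs.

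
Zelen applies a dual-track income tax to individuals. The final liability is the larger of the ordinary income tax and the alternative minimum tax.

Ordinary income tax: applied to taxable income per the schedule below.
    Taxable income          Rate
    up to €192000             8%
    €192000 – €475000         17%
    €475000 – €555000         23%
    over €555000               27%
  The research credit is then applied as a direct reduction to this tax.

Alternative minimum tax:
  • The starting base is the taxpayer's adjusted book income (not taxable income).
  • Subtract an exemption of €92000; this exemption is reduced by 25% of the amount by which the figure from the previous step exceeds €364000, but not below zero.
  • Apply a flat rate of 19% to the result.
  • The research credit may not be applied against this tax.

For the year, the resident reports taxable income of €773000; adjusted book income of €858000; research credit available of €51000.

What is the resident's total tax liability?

€163020

Ordinary income tax:
  €192000 × 8% = €15360
  €283000 × 17% = €48110
  €80000 × 23% = €18400
  €218000 × 27% = €58860
  → €140730
  Less research credit €51000 → €89730

Alternative minimum tax:
  Base (adjusted book income): €858000
  Exemption: 25% × (€858000 − €364000) = €123500 ≥ €92000, so the exemption is fully phased out
  Base: €858000 − €0 = €858000
  €858000 × 19% = €163020

€163020 > €89730, so the alternative minimum tax is the binding amount.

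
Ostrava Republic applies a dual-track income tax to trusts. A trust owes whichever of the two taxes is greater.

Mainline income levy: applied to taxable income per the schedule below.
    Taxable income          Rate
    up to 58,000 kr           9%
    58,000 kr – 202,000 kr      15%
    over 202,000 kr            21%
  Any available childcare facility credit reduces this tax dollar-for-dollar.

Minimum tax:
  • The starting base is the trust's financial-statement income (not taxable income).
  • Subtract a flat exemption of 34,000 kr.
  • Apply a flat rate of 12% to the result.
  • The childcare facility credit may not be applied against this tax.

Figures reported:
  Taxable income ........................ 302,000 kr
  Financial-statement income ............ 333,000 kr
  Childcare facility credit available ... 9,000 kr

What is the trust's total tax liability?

38,820 kr

Mainline income levy:
  58,000 kr × 9% = 5,220 kr
  144,000 kr × 15% = 21,600 kr
  100,000 kr × 21% = 21,000 kr
  → 47,820 kr
  Less childcare facility credit 9,000 kr → 38,820 kr

Minimum tax:
  Base (financial-statement income): 333,000 kr
  Less exemption 34,000 kr → base 299,000 kr
  299,000 kr × 12% = 35,880 kr

38,820 kr > 35,880 kr, so the mainline income levy governs.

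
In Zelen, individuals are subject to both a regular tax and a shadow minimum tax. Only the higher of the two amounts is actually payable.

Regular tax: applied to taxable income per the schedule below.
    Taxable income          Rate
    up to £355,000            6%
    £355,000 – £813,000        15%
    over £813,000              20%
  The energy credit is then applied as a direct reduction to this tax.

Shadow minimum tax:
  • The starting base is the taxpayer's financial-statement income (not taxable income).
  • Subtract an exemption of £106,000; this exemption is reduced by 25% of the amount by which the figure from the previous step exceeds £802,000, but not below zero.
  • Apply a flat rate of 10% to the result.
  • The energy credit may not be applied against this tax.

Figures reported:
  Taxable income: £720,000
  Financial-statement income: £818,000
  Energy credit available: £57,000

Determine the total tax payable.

£71,600

Regular tax:
  £355,000 × 6% = £21,300
  £365,000 × 15% = £54,750
  → £76,050
  Less energy credit £57,000 → £19,050

Shadow minimum tax:
  Base (financial-statement income): £818,000
  Exemption: £106,000 − 25% × (£818,000 − £802,000) = £106,000 − £4,000 = £102,000
  Base: £818,000 − £102,000 = £716,000
  £716,000 × 10% = £71,600

£71,600 > £19,050, so the shadow minimum tax is the binding amount.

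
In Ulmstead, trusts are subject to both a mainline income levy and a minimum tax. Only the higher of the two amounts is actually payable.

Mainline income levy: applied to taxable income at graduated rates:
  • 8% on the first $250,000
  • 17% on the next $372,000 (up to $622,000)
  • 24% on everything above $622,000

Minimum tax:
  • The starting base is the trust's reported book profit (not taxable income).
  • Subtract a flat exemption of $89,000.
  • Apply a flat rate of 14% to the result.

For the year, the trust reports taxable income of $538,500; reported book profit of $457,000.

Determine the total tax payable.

Minimum tax:
  Base (reported book profit): $457,000
  Less exemption $89,000 → base $368,000
  $368,000 × 14% = $51,520

Mainline income levy:
  $250,000 × 8% = $20,000
  $288,500 × 17% = $49,045
  → $69,045

$69,045 > $51,520, so the mainline income levy governs.

$69,045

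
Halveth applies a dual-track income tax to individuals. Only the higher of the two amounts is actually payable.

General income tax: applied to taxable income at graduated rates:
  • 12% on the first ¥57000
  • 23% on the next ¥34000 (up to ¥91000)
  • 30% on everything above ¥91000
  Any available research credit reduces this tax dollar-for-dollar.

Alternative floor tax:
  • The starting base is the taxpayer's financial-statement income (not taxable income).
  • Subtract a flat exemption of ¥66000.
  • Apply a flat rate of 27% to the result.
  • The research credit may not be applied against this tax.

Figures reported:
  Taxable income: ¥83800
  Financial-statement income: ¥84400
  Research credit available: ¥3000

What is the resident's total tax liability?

General income tax:
  ¥57000 × 12% = ¥6840
  ¥26800 × 23% = ¥6164
  → ¥13004
  Less research credit ¥3000 → ¥10004

Alternative floor tax:
  Base (financial-statement income): ¥84400
  Less exemption ¥66000 → base ¥18400
  ¥18400 × 27% = ¥4968

¥10004 > ¥4968, so the general income tax governs.

¥10004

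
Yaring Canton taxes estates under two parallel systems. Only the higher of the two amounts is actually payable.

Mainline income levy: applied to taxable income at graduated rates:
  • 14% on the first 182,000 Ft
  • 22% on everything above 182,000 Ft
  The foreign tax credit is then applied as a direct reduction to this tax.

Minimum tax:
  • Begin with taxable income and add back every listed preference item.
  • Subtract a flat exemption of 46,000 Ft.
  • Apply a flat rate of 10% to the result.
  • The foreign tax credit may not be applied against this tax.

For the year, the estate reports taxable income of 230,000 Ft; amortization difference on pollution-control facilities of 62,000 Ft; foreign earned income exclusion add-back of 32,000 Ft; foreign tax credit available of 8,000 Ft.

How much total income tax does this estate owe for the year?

Mainline income levy:
  182,000 Ft × 14% = 25,480 Ft
  48,000 Ft × 22% = 10,560 Ft
  → 36,040 Ft
  Less foreign tax credit 8,000 Ft → 28,040 Ft

Minimum tax:
  Adjusted income: 230,000 Ft + 62,000 Ft + 32,000 Ft = 324,000 Ft
  Less exemption 46,000 Ft → base 278,000 Ft
  278,000 Ft × 10% = 27,800 Ft

28,040 Ft > 27,800 Ft, so the mainline income levy governs.

28,040 Ft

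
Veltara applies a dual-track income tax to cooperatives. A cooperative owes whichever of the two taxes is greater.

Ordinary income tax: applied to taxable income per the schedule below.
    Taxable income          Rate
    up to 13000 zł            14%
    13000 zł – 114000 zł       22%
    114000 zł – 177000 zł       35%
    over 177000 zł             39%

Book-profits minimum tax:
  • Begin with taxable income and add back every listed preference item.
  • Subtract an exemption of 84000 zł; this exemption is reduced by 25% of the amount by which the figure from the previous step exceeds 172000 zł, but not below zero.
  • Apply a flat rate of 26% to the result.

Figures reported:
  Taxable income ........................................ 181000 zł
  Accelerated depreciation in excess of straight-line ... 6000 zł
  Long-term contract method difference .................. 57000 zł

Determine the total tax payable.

47650 zł

Ordinary income tax:
  13000 zł × 14% = 1820 zł
  101000 zł × 22% = 22220 zł
  63000 zł × 35% = 22050 zł
  4000 zł × 39% = 1560 zł
  → 47650 zł

Book-profits minimum tax:
  Adjusted income: 181000 zł + 6000 zł + 57000 zł = 244000 zł
  Exemption: 84000 zł − 25% × (244000 zł − 172000 zł) = 84000 zł − 18000 zł = 66000 zł
  Base: 244000 zł − 66000 zł = 178000 zł
  178000 zł × 26% = 46280 zł

47650 zł > 46280 zł, so the ordinary income tax governs.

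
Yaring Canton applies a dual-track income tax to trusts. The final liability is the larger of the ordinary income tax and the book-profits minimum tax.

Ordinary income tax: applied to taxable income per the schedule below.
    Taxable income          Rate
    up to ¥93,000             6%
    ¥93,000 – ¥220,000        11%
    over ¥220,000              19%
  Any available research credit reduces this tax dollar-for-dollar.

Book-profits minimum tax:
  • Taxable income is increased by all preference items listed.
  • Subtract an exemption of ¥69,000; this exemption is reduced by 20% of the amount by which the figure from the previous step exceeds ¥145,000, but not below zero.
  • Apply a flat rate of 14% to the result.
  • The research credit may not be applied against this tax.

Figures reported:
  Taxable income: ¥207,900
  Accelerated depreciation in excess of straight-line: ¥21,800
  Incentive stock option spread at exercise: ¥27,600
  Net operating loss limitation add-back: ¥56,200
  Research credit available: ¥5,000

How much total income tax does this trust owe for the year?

¥38,948

Ordinary income tax:
  ¥93,000 × 6% = ¥5,580
  ¥114,900 × 11% = ¥12,639
  → ¥18,219
  Less research credit ¥5,000 → ¥13,219

Book-profits minimum tax:
  Adjusted income: ¥207,900 + ¥21,800 + ¥27,600 + ¥56,200 = ¥313,500
  Exemption: ¥69,000 − 20% × (¥313,500 − ¥145,000) = ¥69,000 − ¥33,700 = ¥35,300
  Base: ¥313,500 − ¥35,300 = ¥278,200
  ¥278,200 × 14% = ¥38,948

¥38,948 > ¥13,219, so the book-profits minimum tax is the binding amount.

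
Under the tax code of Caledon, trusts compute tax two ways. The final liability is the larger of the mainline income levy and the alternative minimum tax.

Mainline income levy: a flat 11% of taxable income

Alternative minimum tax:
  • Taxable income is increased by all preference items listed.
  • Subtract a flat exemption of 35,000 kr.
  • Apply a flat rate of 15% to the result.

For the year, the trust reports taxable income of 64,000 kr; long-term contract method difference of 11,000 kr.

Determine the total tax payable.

7,040 kr

Mainline income levy:
  64,000 kr × 11% = 7,040 kr

Alternative minimum tax:
  Adjusted income: 64,000 kr + 11,000 kr = 75,000 kr
  Less exemption 35,000 kr → base 40,000 kr
  40,000 kr × 15% = 6,000 kr

7,040 kr > 6,000 kr, so the mainline income levy governs.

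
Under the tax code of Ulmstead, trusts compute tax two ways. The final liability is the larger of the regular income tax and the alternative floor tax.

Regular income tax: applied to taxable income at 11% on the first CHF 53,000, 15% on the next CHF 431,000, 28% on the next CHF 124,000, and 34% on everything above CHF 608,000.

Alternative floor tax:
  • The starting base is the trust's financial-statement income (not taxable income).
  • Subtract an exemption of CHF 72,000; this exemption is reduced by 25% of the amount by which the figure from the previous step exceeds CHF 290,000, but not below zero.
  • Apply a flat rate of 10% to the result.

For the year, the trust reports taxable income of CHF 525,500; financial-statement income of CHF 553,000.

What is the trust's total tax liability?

Alternative floor tax:
  Base (financial-statement income): CHF 553,000
  Exemption: CHF 72,000 − 25% × (CHF 553,000 − CHF 290,000) = CHF 72,000 − CHF 65,750 = CHF 6,250
  Base: CHF 553,000 − CHF 6,250 = CHF 546,750
  CHF 546,750 × 10% = CHF 54,675

Regular income tax:
  CHF 53,000 × 11% = CHF 5,830
  CHF 431,000 × 15% = CHF 64,650
  CHF 41,500 × 28% = CHF 11,620
  → CHF 82,100

CHF 82,100 > CHF 54,675, so the regular income tax governs.

CHF 82,100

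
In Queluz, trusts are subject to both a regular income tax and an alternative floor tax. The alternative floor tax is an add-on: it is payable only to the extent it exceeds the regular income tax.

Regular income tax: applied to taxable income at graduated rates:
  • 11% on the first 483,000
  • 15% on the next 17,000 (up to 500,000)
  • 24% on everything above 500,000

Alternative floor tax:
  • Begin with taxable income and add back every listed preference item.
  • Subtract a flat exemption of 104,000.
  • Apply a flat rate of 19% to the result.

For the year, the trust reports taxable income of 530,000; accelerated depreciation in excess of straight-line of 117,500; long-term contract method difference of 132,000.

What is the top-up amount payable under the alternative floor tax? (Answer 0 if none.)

Alternative floor tax:
  Adjusted income: 530,000 + 117,500 + 132,000 = 779,500
  Less exemption 104,000 → base 675,500
  675,500 × 19% = 128,345

Regular income tax:
  483,000 × 11% = 53,130
  17,000 × 15% = 2,550
  30,000 × 24% = 7,200
  → 62,880

Excess of alternative floor tax over regular income tax: 128,345 − 62,880 = 65,465.

65,465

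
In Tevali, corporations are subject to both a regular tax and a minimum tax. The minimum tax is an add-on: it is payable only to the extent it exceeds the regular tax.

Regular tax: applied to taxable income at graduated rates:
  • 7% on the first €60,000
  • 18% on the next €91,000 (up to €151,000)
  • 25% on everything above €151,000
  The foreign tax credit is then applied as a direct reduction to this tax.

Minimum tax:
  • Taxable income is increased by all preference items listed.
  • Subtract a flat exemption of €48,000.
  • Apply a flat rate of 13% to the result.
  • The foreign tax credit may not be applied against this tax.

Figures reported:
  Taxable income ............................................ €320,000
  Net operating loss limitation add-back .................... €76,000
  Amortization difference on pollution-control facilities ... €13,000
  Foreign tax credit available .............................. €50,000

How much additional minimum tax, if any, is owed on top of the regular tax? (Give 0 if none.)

Minimum tax:
  Adjusted income: €320,000 + €76,000 + €13,000 = €409,000
  Less exemption €48,000 → base €361,000
  €361,000 × 13% = €46,930

Regular tax:
  €60,000 × 7% = €4,200
  €91,000 × 18% = €16,380
  €169,000 × 25% = €42,250
  → €62,830
  Less foreign tax credit €50,000 → €12,830

Excess of minimum tax over regular tax: €46,930 − €12,830 = €34,100.

€34,100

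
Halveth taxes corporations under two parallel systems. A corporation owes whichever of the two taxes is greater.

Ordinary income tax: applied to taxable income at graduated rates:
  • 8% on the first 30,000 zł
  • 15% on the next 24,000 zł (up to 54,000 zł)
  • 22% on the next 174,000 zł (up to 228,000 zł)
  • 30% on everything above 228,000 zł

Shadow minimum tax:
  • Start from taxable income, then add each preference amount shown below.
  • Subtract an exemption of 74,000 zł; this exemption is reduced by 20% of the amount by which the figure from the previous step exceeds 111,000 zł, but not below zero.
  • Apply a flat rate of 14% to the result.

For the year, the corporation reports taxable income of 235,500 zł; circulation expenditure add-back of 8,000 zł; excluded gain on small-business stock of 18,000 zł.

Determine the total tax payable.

46,530 zł

Ordinary income tax:
  30,000 zł × 8% = 2,400 zł
  24,000 zł × 15% = 3,600 zł
  174,000 zł × 22% = 38,280 zł
  7,500 zł × 30% = 2,250 zł
  → 46,530 zł

Shadow minimum tax:
  Adjusted income: 235,500 zł + 8,000 zł + 18,000 zł = 261,500 zł
  Exemption: 74,000 zł − 20% × (261,500 zł − 111,000 zł) = 74,000 zł − 30,100 zł = 43,900 zł
  Base: 261,500 zł − 43,900 zł = 217,600 zł
  217,600 zł × 14% = 30,464 zł

46,530 zł > 30,464 zł, so the ordinary income tax governs.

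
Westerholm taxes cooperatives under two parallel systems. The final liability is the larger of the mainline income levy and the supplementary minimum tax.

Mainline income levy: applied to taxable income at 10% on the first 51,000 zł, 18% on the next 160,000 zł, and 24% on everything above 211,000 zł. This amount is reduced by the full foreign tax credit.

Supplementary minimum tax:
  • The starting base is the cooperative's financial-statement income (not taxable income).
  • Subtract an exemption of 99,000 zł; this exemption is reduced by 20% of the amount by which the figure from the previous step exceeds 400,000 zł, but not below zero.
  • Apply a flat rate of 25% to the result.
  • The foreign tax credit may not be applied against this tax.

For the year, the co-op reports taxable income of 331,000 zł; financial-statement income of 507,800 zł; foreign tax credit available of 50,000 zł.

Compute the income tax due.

107,590 zł

Mainline income levy:
  51,000 zł × 10% = 5,100 zł
  160,000 zł × 18% = 28,800 zł
  120,000 zł × 24% = 28,800 zł
  → 62,700 zł
  Less foreign tax credit 50,000 zł → 12,700 zł

Supplementary minimum tax:
  Base (financial-statement income): 507,800 zł
  Exemption: 99,000 zł − 20% × (507,800 zł − 400,000 zł) = 99,000 zł − 21,560 zł = 77,440 zł
  Base: 507,800 zł − 77,440 zł = 430,360 zł
  430,360 zł × 25% = 107,590 zł

107,590 zł > 12,700 zł, so the supplementary minimum tax is the binding amount.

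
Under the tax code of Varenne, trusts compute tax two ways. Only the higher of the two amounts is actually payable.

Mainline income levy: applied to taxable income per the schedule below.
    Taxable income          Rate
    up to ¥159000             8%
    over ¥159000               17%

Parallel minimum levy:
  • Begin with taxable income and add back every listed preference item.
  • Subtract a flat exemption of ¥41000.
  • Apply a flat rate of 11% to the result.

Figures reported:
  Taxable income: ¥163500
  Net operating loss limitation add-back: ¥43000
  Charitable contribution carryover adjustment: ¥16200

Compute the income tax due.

Mainline income levy:
  ¥159000 × 8% = ¥12720
  ¥4500 × 17% = ¥765
  → ¥13485

Parallel minimum levy:
  Adjusted income: ¥163500 + ¥43000 + ¥16200 = ¥222700
  Less exemption ¥41000 → base ¥181700
  ¥181700 × 11% = ¥19987

¥19987 > ¥13485, so the parallel minimum levy is the binding amount.

¥19987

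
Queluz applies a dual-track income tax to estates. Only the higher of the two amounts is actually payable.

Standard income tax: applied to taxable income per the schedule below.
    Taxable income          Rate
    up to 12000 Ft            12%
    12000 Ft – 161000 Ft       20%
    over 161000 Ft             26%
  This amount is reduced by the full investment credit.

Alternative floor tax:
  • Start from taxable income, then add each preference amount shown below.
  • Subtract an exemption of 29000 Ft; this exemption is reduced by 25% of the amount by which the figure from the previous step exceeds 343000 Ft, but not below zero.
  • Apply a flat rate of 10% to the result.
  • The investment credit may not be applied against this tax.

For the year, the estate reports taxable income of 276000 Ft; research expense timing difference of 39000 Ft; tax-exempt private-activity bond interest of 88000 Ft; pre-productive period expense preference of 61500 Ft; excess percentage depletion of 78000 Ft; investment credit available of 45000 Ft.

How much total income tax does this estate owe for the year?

Standard income tax:
  12000 Ft × 12% = 1440 Ft
  149000 Ft × 20% = 29800 Ft
  115000 Ft × 26% = 29900 Ft
  → 61140 Ft
  Less investment credit 45000 Ft → 16140 Ft

Alternative floor tax:
  Adjusted income: 276000 Ft + 39000 Ft + 88000 Ft + 61500 Ft + 78000 Ft = 542500 Ft
  Exemption: 25% × (542500 Ft − 343000 Ft) = 49875 Ft ≥ 29000 Ft, so the exemption is fully phased out
  Base: 542500 Ft − 0 Ft = 542500 Ft
  542500 Ft × 10% = 54250 Ft

54250 Ft > 16140 Ft, so the alternative floor tax is the binding amount.

54250 Ft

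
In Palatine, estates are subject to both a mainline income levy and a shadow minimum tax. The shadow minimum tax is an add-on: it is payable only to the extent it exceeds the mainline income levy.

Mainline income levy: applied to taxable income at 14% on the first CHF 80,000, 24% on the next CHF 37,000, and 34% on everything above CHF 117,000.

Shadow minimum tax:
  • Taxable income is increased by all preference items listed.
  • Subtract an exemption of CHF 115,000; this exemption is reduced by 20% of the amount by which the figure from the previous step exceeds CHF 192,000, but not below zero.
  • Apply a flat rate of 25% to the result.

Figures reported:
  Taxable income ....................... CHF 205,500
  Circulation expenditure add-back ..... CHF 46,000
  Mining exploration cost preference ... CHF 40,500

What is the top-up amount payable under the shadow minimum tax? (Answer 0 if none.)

CHF 0

Mainline income levy:
  CHF 80,000 × 14% = CHF 11,200
  CHF 37,000 × 24% = CHF 8,880
  CHF 88,500 × 34% = CHF 30,090
  → CHF 50,170

Shadow minimum tax:
  Adjusted income: CHF 205,500 + CHF 46,000 + CHF 40,500 = CHF 292,000
  Exemption: CHF 115,000 − 20% × (CHF 292,000 − CHF 192,000) = CHF 115,000 − CHF 20,000 = CHF 95,000
  Base: CHF 292,000 − CHF 95,000 = CHF 197,000
  CHF 197,000 × 25% = CHF 49,250

CHF 49,250 ≤ CHF 50,170, so no add-on is due.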